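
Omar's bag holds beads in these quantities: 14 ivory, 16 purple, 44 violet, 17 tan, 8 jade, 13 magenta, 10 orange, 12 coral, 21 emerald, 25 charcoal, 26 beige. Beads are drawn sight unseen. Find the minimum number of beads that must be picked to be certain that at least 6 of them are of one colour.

An adversary could hand out at most 5 beads per colour: 5 + 5 + 5 + 5 + 5 + 5 + 5 + 5 + 5 + 5 + 5 = 55 beads and still no colour has 6.
By pigeonhole, one more bead lands in a colour already at 5, so 56 draws are enough and 55 are not.

56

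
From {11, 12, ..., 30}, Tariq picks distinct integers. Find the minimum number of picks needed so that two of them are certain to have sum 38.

13

Group the elements by complementary pair {x, 38−x}: {11,27}, {12,26}, {13,25}, …, giving 8 two-element pairs, the single value 19 (it cannot pair with itself since the integers are distinct), and 3 integers whose partner 38−x falls outside [11,30].
Treating each of those 12 groups as a pigeonhole, one can pick one integer per group — 12 integers — with no two summing to 38.
The 13th integer lands in an occupied pair, forcing a sum of 38.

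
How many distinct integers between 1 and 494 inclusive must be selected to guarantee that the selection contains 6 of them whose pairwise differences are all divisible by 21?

106

Integers whose pairwise differences are multiples of 21 are exactly those sharing a remainder mod 21. The 21 residue classes mod 21 are the pigeonholes.
With 105 integers one could put 5 in each residue class and have no class reach 6.
The 106th integer pushes some class to 6, so 21·5 + 1 = 106.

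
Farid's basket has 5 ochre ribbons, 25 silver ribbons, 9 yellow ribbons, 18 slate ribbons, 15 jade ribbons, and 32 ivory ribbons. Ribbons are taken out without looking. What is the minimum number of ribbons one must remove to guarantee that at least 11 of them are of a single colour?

55

By pigeonhole, the 6 colours are the holes; the ribbons drawn are the pigeons.
To avoid 11 of any one colour, the worst case takes at most 10 of each colour, or every ribbon of a colour that has fewer than 10.
That gives 5 + 10 + 9 + 10 + 10 + 10 = 54 ribbons with no colour reaching 11.
The next ribbon forces some colour to 11, so 54 + 1 = 55.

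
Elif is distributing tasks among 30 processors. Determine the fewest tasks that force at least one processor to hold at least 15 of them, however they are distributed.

With 420 tasks one could put exactly 14 in each of the 30 processors, and no processor would reach 15.
By the pigeonhole principle, one more task must land in a processor that already has 14, giving it 15.
So 30 × 14 + 1 = 421 tasks are required.

421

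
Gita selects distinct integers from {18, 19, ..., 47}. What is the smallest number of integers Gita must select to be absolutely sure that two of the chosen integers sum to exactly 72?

20

Group the elements by complementary pair {x, 72−x}: {25,47}, {26,46}, {27,45}, …, giving 11 two-element pairs, the single value 36 (it cannot pair with itself since the integers are distinct), and 7 integers whose partner 72−x falls outside [18,47].
Treating each of those 19 groups as a pigeonhole, one can pick one integer per group — 19 integers — with no two summing to 72.
The 20th integer lands in an occupied pair, forcing a sum of 72.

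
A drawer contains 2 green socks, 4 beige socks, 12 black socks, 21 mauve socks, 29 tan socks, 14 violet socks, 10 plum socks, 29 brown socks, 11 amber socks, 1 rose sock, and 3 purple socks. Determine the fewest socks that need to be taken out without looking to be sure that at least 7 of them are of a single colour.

53

By pigeonhole, put each drawn sock into a box by colour. The largest draw with every box below 7 takes min(count, 6) from each colour; colours with fewer than 6 contribute all they have.
Σ min(cᵢ, 6) = 2 + 4 + 6 + 6 + 6 + 6 + 6 + 6 + 6 + 1 + 3 = 52.
Draw number 52 + 1 = 53 must push one box to 7.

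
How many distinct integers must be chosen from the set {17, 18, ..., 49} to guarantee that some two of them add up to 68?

Two chosen integers sum to 68 exactly when both halves of some pair {x, 68−x} with 19 ≤ x ≤ 68−x ≤ 49 are chosen — 15 such pairs.
The remaining 3 elements (those with no distinct partner in range) can never complete a 68-sum, so the worst case takes all of them and one from each pair: 3 + 15 = 18.
The 19th integer has to be the second member of some pair, so 18 + 1 = 19.

19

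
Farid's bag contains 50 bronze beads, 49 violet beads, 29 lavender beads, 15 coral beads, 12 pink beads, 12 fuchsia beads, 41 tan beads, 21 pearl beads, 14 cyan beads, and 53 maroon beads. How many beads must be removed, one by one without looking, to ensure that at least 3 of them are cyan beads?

In the worst case for collecting cyan beads, every non-cyan bead comes out first.
There are 50 + 49 + 29 + 15 + 12 + 12 + 41 + 21 + 53 = 282 non-cyan beads altogether.
After those, each further bead must be cyan, so 282 + 3 = 285 draws guarantee 3 cyan beads.

285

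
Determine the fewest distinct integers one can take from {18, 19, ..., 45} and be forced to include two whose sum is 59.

17

Two chosen integers sum to 59 exactly when both halves of some pair {x, 59−x} with 18 ≤ x ≤ 59−x ≤ 41 are chosen — 12 such pairs.
The remaining 4 elements (those with no distinct partner in range) can never complete a 59-sum, so the worst case takes all of them and one from each pair: 4 + 12 = 16.
By the pigeonhole principle, the 17th integer has to be the second member of some pair, so 16 + 1 = 17.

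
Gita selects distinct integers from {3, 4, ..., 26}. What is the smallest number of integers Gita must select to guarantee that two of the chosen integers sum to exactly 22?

17

Two chosen integers sum to 22 exactly when both halves of some pair {x, 22−x} with 3 ≤ x ≤ 22−x ≤ 19 are chosen — 8 such pairs.
The remaining 8 elements (those with no distinct partner in range) can never complete a 22-sum, so the worst case takes all of them and one from each pair: 8 + 8 = 16.
The 17th integer has to be the second member of some pair, so 16 + 1 = 17.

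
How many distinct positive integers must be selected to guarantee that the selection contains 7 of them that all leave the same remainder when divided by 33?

199

The 33 residue classes mod 33 are the pigeonholes.
With 198 integers one could put 6 in each residue class and have no class reach 7.
The 199th integer pushes some class to 7, so 33·6 + 1 = 199.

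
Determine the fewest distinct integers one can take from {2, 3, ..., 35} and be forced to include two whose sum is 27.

Two chosen integers sum to 27 exactly when both halves of some pair {x, 27−x} with 2 ≤ x ≤ 27−x ≤ 25 are chosen — 12 such pairs.
The remaining 10 elements (those with no distinct partner in range) can never complete a 27-sum, so the worst case takes all of them and one from each pair: 10 + 12 = 22.
By the pigeonhole principle, the 23rd integer has to be the second member of some pair, so 22 + 1 = 23.

23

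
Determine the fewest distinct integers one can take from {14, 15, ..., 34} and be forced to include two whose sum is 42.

A set avoiding the sum 42 can contain at most one of each pair {x, 42−x}, plus the 7 elements whose complement lies outside the range or equal to its own complement.
The integers 21, …, 34 (14 of them) are such a set: any two sum to at least 21+22 = 43 > 42.
Any 15th integer completes one of the 7 pairs, so 15 choices force a sum of 42.

15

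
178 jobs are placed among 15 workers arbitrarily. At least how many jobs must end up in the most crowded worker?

The 15 workers are the holes and the 178 jobs are the pigeons.
If every worker held at most 11 jobs, the total would be at most 15 × 11 = 165, which is less than 178.
So some worker holds at least ⌈178/15⌉ = 12 jobs.

12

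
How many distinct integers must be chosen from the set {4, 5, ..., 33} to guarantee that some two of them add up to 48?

22

Group the elements by complementary pair {x, 48−x}: {15,33}, {16,32}, {17,31}, …, giving 9 two-element pairs; the single value 24 (it cannot pair with itself since the integers are distinct); and 11 integers whose partner 48−x falls outside [4,33].
Treating each of those 21 groups as a pigeonhole, one can pick one integer per group — 21 integers — with no two summing to 48.
The 22nd integer lands in an occupied pair, forcing a sum of 48.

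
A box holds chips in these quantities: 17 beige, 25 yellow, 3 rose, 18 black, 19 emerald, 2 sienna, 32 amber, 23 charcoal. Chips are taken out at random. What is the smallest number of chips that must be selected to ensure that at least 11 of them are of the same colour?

By pigeonhole, put each drawn chip into a box by colour. The largest draw with every box below 11 takes min(count, 10) from each colour; colours with fewer than 10 contribute all they have.
Σ min(cᵢ, 10) = 10 + 10 + 3 + 10 + 10 + 2 + 10 + 10 = 65.
Draw number 65 + 1 = 66 must push one box to 11.

66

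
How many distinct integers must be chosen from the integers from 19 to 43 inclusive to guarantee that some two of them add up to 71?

Two chosen integers sum to 71 exactly when both halves of some pair {x, 71−x} with 28 ≤ x ≤ 71−x ≤ 43 are chosen — 8 such pairs.
The remaining 9 elements (those with no distinct partner in range) can never complete a 71-sum, so the worst case takes all of them and one from each pair: 9 + 8 = 17.
The 18th integer has to be the second member of some pair, so 17 + 1 = 18.

18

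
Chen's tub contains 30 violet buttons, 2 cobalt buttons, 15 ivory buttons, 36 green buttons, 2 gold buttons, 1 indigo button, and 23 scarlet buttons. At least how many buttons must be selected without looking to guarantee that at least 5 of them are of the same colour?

22

Put each drawn button into a box by colour. The largest draw with every box below 5 takes min(count, 4) from each colour; colours with fewer than 4 contribute all they have.
Σ min(cᵢ, 4) = 4 + 2 + 4 + 4 + 2 + 1 + 4 = 21.
Draw number 21 + 1 = 22 must push one box to 5.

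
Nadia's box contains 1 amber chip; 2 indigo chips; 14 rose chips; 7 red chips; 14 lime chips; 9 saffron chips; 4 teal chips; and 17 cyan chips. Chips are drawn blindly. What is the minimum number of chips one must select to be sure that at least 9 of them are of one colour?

47

Put each drawn chip into a box by colour. The largest draw with every box below 9 takes min(count, 8) from each colour; colours with fewer than 8 contribute all they have.
Σ min(cᵢ, 8) = 1 + 2 + 8 + 7 + 8 + 8 + 4 + 8 = 46.
Draw number 46 + 1 = 47 must push one box to 9.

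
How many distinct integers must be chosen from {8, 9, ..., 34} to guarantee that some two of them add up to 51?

19

Two chosen integers sum to 51 exactly when both halves of some pair {x, 51−x} with 17 ≤ x ≤ 51−x ≤ 34 are chosen — 9 such pairs.
The remaining 9 elements (those with no distinct partner in range) can never complete a 51-sum, so the worst case takes all of them and one from each pair: 9 + 9 = 18.
By the pigeonhole principle, the 19th integer has to be the second member of some pair, so 18 + 1 = 19.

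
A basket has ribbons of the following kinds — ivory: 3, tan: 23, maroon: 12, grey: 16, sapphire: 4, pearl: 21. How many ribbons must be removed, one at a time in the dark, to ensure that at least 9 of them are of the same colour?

By the pigeonhole principle, the 6 colours are the holes; the ribbons drawn are the pigeons.
To avoid 9 of any one colour, the worst case takes at most 8 of each colour, or every ribbon of a colour that has fewer than 8.
That gives 3 + 8 + 8 + 8 + 4 + 8 = 39 ribbons with no colour reaching 9.
The next ribbon forces some colour to 9, so 39 + 1 = 40.

40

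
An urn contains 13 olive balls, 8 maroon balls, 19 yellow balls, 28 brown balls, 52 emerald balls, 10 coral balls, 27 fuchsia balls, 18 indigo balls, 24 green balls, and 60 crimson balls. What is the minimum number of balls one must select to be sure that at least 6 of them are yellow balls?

In the worst case for collecting yellow balls, every non-yellow ball comes out first.
There are 13 + 8 + 28 + 52 + 10 + 27 + 18 + 24 + 60 = 240 non-yellow balls altogether.
After those, each further ball must be yellow, so 240 + 6 = 246 draws guarantee 6 yellow balls.

246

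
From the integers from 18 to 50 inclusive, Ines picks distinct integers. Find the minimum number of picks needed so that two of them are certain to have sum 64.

20

Two chosen integers sum to 64 exactly when both halves of some pair {x, 64−x} with 18 ≤ x ≤ 64−x ≤ 46 are chosen — 14 such pairs.
The remaining 5 elements (those with no distinct partner in range) can never complete a 64-sum, so the worst case takes all of them and one from each pair: 5 + 14 = 19.
The 20th integer has to be the second member of some pair, so 19 + 1 = 20.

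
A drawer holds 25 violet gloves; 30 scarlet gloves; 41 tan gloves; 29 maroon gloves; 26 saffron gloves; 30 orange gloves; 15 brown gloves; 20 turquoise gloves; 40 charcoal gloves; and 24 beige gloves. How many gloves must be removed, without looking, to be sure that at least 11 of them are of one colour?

By pigeonhole, the 10 colours are the holes; the gloves drawn are the pigeons.
To avoid 11 of any one colour, the worst case takes at most 10 of each colour.
That gives 10 + 10 + 10 + 10 + 10 + 10 + 10 + 10 + 10 + 10 = 100 gloves with no colour reaching 11.
The next glove forces some colour to 11, so 100 + 1 = 101.

101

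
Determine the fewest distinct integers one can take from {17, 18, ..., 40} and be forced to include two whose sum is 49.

17

Two chosen integers sum to 49 exactly when both halves of some pair {x, 49−x} with 17 ≤ x ≤ 49−x ≤ 32 are chosen — 8 such pairs.
The remaining 8 elements (those with no distinct partner in range) can never complete a 49-sum, so the worst case takes all of them and one from each pair: 8 + 8 = 16.
By the pigeonhole principle, the 17th integer has to be the second member of some pair, so 16 + 1 = 17.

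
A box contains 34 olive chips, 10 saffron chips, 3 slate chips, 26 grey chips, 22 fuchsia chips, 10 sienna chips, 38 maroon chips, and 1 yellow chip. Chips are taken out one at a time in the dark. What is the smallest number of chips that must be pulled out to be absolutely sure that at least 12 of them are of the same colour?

69

An adversary could hand out at most 11 chips per colour (4 colours run out sooner): 11 + 10 + 3 + 11 + 11 + 10 + 11 + 1 = 68 chips and still no colour has 12.
Pigeonhole: one more chip lands in a colour already at 11, so 69 draws are enough and 68 are not.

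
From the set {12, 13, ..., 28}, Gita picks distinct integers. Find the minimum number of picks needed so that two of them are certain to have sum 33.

Group the elements by complementary pair {x, 33−x}: {12,21}, {13,20}, {14,19}, …, giving 5 two-element pairs and 7 integers whose partner 33−x falls outside [12,28].
By pigeonhole, treating each of those 12 groups as a pigeonhole, one can pick one integer per group — 12 integers — with no two summing to 33.
The 13th integer lands in an occupied pair, forcing a sum of 33.

13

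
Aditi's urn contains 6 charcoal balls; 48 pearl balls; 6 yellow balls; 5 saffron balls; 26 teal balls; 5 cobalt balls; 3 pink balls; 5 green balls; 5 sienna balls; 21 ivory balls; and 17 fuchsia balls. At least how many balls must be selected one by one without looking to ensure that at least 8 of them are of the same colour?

Pigeonhole: put each drawn ball into a box by colour. The largest draw with every box below 8 takes min(count, 7) from each colour; colours with fewer than 7 contribute all they have.
Σ min(cᵢ, 7) = 6 + 7 + 6 + 5 + 7 + 5 + 3 + 5 + 5 + 7 + 7 = 63.
Draw number 63 + 1 = 64 must push one box to 8.

64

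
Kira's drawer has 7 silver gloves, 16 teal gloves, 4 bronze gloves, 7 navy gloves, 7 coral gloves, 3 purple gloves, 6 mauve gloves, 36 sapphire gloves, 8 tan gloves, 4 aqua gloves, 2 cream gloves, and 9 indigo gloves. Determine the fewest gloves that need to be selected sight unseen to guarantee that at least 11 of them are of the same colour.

78

By the pigeonhole principle, put each drawn glove into a box by colour. The largest draw with every box below 11 takes min(count, 10) from each colour; colours with fewer than 10 contribute all they have.
Σ min(cᵢ, 10) = 7 + 10 + 4 + 7 + 7 + 3 + 6 + 10 + 8 + 4 + 2 + 9 = 77.
Draw number 77 + 1 = 78 must push one box to 11.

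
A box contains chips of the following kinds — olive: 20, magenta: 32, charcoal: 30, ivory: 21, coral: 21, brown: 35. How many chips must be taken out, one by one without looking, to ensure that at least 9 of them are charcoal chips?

In the worst case for collecting charcoal chips, every non-charcoal chip comes out first.
There are 20 + 32 + 21 + 21 + 35 = 129 non-charcoal chips altogether.
After those, each further chip must be charcoal, so 129 + 9 = 138 draws guarantee 9 charcoal chips.

138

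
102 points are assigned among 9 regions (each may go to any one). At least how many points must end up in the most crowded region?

12

The 9 regions are the holes and the 102 points are the pigeons.
If every region held at most 11 points, the total would be at most 9 × 11 = 99, which is less than 102.
So some region holds at least ⌈102/9⌉ = 12 points.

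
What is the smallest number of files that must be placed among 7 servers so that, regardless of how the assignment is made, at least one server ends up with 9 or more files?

With 56 files one could put exactly 8 in each of the 7 servers, and no server would reach 9.
By pigeonhole, one more file must land in a server that already has 8, giving it 9.
So 7 × 8 + 1 = 57 files are required.

57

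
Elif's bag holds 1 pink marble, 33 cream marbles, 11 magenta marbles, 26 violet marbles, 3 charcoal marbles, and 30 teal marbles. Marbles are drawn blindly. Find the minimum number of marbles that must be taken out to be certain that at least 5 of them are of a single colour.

21

An adversary could hand out at most 4 marbles per colour (pink, charcoal run out sooner): 1 + 4 + 4 + 4 + 3 + 4 = 20 marbles and still no colour has 5.
Pigeonhole: one more marble lands in a colour already at 4, so 21 draws are enough and 20 are not.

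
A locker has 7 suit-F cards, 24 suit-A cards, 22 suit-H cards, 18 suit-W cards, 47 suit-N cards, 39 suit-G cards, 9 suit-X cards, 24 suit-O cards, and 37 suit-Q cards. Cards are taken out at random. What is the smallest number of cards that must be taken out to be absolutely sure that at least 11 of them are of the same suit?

An adversary could hand out at most 10 cards per suit (suit-F, suit-X run out sooner): 7 + 10 + 10 + 10 + 10 + 10 + 9 + 10 + 10 = 86 cards and still no suit has 11.
One more card lands in a suit already at 10, so 87 draws are enough and 86 are not.

87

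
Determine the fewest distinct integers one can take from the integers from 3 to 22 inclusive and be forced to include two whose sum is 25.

11

Two chosen integers sum to 25 exactly when both halves of some pair {x, 25−x} with 3 ≤ x ≤ 25−x ≤ 22 are chosen — 10 such pairs.
Every element belongs to one of those pairs, so the worst case picks one from each: 10 integers.
The 11th integer has to be the second member of some pair, so 10 + 1 = 11.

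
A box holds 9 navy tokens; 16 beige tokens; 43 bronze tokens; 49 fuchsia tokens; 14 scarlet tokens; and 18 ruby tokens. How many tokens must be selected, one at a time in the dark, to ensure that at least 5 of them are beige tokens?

138

In the worst case for collecting beige tokens, every non-beige token comes out first.
There are 9 + 43 + 49 + 14 + 18 = 133 non-beige tokens altogether.
After those, each further token must be beige, so 133 + 5 = 138 draws guarantee 5 beige tokens.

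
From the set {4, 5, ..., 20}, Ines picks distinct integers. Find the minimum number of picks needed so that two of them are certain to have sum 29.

Two chosen integers sum to 29 exactly when both halves of some pair {x, 29−x} with 9 ≤ x ≤ 29−x ≤ 20 are chosen — 6 such pairs.
The remaining 5 elements (those with no distinct partner in range) can never complete a 29-sum, so the worst case takes all of them and one from each pair: 5 + 6 = 11.
The 12th integer has to be the second member of some pair, so 11 + 1 = 12.

12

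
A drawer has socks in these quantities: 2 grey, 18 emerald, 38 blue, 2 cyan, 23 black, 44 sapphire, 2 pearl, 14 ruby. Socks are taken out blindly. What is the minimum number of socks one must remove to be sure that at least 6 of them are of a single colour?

32

An adversary could hand out at most 5 socks per colour (grey, cyan, pearl run out sooner): 2 + 5 + 5 + 2 + 5 + 5 + 2 + 5 = 31 socks and still no colour has 6.
One more sock lands in a colour already at 5, so 32 draws are enough and 31 are not.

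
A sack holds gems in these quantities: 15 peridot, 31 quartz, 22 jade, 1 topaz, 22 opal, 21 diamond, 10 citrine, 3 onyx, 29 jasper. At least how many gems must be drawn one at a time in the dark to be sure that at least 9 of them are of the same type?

Pigeonhole: put each drawn gem into a box by type. The largest draw with every box below 9 takes min(count, 8) from each type; types with fewer than 8 contribute all they have.
Σ min(cᵢ, 8) = 8 + 8 + 8 + 1 + 8 + 8 + 8 + 3 + 8 = 60.
Draw number 60 + 1 = 61 must push one box to 9.

61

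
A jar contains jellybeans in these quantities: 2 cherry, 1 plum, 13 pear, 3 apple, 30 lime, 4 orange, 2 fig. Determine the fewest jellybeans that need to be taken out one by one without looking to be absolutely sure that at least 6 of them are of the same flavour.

An adversary could hand out at most 5 jellybeans per flavour (5 flavours run out sooner): 2 + 1 + 5 + 3 + 5 + 4 + 2 = 22 jellybeans and still no flavour has 6.
Pigeonhole: one more jellybean lands in a flavour already at 5, so 23 draws are enough and 22 are not.

23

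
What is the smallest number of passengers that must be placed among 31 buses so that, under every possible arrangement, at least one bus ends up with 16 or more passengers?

466

With 465 passengers one could put exactly 15 in each of the 31 buses, and no bus would reach 16.
By the pigeonhole principle, one more passenger must land in a bus that already has 15, giving it 16.
So 31 × 15 + 1 = 466 passengers are required.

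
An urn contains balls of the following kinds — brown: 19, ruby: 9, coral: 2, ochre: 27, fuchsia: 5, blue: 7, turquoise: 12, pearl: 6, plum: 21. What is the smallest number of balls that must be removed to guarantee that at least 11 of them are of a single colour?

An adversary could hand out at most 10 balls per colour (5 colours run out sooner): 10 + 9 + 2 + 10 + 5 + 7 + 10 + 6 + 10 = 69 balls and still no colour has 11.
By pigeonhole, one more ball lands in a colour already at 10, so 70 draws are enough and 69 are not.

70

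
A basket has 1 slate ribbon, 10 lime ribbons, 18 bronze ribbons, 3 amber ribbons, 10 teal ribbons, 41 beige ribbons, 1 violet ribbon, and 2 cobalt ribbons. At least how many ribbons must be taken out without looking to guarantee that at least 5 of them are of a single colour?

By the pigeonhole principle, the 8 colours are the holes; the ribbons drawn are the pigeons.
To avoid 5 of any one colour, the worst case takes at most 4 of each colour, or every ribbon of a colour that has fewer than 4.
That gives 1 + 4 + 4 + 3 + 4 + 4 + 1 + 2 = 23 ribbons with no colour reaching 5.
The next ribbon forces some colour to 5, so 23 + 1 = 24.

24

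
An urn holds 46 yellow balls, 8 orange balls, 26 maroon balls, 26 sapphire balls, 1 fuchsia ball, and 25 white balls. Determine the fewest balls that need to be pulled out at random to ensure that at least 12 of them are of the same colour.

54

Pigeonhole: put each drawn ball into a box by colour. The largest draw with every box below 12 takes min(count, 11) from each colour; colours with fewer than 11 contribute all they have.
Σ min(cᵢ, 11) = 11 + 8 + 11 + 11 + 1 + 11 = 53.
Draw number 53 + 1 = 54 must push one box to 12.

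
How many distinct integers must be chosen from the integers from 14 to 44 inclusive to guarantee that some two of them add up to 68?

A set avoiding the sum 68 can contain at most one of each pair {x, 68−x}, plus the 11 elements whose complement lies outside the range or equal to its own complement.
The integers 14, …, 34 (21 of them) are such a set: any two sum to at least 14+15 = 29 and at most 33+34 = 67 < 68.
By the pigeonhole principle, any 22nd integer completes one of the 10 pairs, so 22 choices force a sum of 68.

22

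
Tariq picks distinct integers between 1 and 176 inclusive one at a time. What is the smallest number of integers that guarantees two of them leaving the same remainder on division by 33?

By pigeonhole, the 33 residue classes mod 33 are the pigeonholes.
With 33 integers one could put 1 in each residue class and have no class reach 2.
The 34th integer pushes some class to 2, so 33·1 + 1 = 34.

34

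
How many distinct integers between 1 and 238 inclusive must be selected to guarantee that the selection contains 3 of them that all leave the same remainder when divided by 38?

77

By pigeonhole, the 38 residue classes mod 38 are the pigeonholes.
With 76 integers one could put 2 in each residue class and have no class reach 3.
The 77th integer pushes some class to 3, so 38·2 + 1 = 77.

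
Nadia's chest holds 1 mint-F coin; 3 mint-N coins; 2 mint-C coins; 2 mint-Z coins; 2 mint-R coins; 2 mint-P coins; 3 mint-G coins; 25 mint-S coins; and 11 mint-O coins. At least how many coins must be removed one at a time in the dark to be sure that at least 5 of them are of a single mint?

24

An adversary could hand out at most 4 coins per mint (7 mints run out sooner): 1 + 3 + 2 + 2 + 2 + 2 + 3 + 4 + 4 = 23 coins and still no mint has 5.
By the pigeonhole principle, one more coin lands in a mint already at 4, so 24 draws are enough and 23 are not.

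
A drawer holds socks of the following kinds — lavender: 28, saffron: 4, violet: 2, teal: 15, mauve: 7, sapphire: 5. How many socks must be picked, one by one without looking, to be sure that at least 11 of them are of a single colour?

39

An adversary could hand out at most 10 socks per colour (4 colours run out sooner): 10 + 4 + 2 + 10 + 7 + 5 = 38 socks and still no colour has 11.
Pigeonhole: one more sock lands in a colour already at 10, so 39 draws are enough and 38 are not.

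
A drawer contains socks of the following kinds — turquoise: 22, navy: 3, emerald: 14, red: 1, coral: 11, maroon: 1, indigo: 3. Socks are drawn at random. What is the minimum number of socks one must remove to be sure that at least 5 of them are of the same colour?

Put each drawn sock into a box by colour. The largest draw with every box below 5 takes min(count, 4) from each colour; colours with fewer than 4 contribute all they have.
Σ min(cᵢ, 4) = 4 + 3 + 4 + 1 + 4 + 1 + 3 = 20.
Draw number 20 + 1 = 21 must push one box to 5.

21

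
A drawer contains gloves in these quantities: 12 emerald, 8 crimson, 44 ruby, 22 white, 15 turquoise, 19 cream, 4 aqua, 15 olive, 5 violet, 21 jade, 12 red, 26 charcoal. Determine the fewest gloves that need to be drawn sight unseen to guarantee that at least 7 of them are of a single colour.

70

Put each drawn glove into a box by colour. The largest draw with every box below 7 takes min(count, 6) from each colour; colours with fewer than 6 contribute all they have.
Σ min(cᵢ, 6) = 6 + 6 + 6 + 6 + 6 + 6 + 4 + 6 + 5 + 6 + 6 + 6 = 69.
Draw number 69 + 1 = 70 must push one box to 7.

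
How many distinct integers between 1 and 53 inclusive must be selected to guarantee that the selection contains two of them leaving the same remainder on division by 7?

Pigeonhole: the 7 residue classes mod 7 are the pigeonholes.
With 7 integers one could put 1 in each residue class and have no class reach 2.
The 8th integer pushes some class to 2, so 7·1 + 1 = 8.

8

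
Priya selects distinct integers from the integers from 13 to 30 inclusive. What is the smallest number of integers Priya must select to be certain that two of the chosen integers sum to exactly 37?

13

Group the elements by complementary pair {x, 37−x}: {13,24}, {14,23}, {15,22}, …, giving 6 two-element pairs and 6 integers whose partner 37−x falls outside [13,30].
Treating each of those 12 groups as a pigeonhole, one can pick one integer per group — 12 integers — with no two summing to 37.
The 13th integer lands in an occupied pair, forcing a sum of 37.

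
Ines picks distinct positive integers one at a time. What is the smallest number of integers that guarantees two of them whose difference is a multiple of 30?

31

Integers whose pairwise differences are multiples of 30 are exactly those sharing a remainder mod 30. The 30 residue classes mod 30 are the pigeonholes.
With 30 integers one could put 1 in each residue class and have no class reach 2.
The 31st integer pushes some class to 2, so 30·1 + 1 = 31.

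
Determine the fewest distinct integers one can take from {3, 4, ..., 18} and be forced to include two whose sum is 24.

Group the elements by complementary pair {x, 24−x}: {6,18}, {7,17}, {8,16}, …, giving 6 two-element pairs; the single value 12 (it cannot pair with itself since the integers are distinct); and 3 integers whose partner 24−x falls outside [3,18].
Treating each of those 10 groups as a pigeonhole, one can pick one integer per group — 10 integers — with no two summing to 24.
The 11th integer lands in an occupied pair, forcing a sum of 24.

11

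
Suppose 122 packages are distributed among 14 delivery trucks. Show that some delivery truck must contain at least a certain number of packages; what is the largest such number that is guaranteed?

9

The 14 delivery trucks are the holes and the 122 packages are the pigeons.
If every delivery truck held at most 8 packages, the total would be at most 14 × 8 = 112, which is less than 122.
So some delivery truck holds at least ⌈122/14⌉ = 9 packages.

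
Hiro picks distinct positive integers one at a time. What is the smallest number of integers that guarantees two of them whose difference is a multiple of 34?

Integers whose pairwise differences are multiples of 34 are exactly those sharing a remainder mod 34. The 34 residue classes mod 34 are the pigeonholes.
With 34 integers one could put 1 in each residue class and have no class reach 2.
The 35th integer pushes some class to 2, so 34·1 + 1 = 35.

35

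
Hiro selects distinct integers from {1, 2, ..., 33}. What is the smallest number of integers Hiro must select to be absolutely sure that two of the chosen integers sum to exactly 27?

21

Group the elements by complementary pair {x, 27−x}: {1,26}, {2,25}, {3,24}, …, giving 13 two-element pairs and 7 integers whose partner 27−x falls outside [1,33].
Treating each of those 20 groups as a pigeonhole, one can pick one integer per group — 20 integers — with no two summing to 27.
The 21st integer lands in an occupied pair, forcing a sum of 27.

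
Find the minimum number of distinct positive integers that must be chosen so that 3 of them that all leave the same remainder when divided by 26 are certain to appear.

The 26 residue classes mod 26 are the pigeonholes.
With 52 integers one could put 2 in each residue class and have no class reach 3.
The 53rd integer pushes some class to 3, so 26·2 + 1 = 53.

53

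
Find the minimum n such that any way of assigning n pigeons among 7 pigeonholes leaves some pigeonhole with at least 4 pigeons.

With 21 pigeons one could put exactly 3 in each of the 7 pigeonholes, and no pigeonhole would reach 4.
One more pigeon must land in a pigeonhole that already has 3, giving it 4.
So 7 × 3 + 1 = 22 pigeons are required.

22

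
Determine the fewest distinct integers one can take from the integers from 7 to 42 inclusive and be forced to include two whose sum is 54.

22

A set avoiding the sum 54 can contain at most one of each pair {x, 54−x}, plus the 6 elements whose complement lies outside the range or equal to its own complement.
The integers 7, …, 27 (21 of them) are such a set: any two sum to at least 7+8 = 15 and at most 26+27 = 53 < 54.
Any 22nd integer completes one of the 15 pairs, so 22 choices force a sum of 54.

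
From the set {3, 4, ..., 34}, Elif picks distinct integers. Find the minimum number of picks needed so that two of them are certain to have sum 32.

20

Two chosen integers sum to 32 exactly when both halves of some pair {x, 32−x} with 3 ≤ x ≤ 32−x ≤ 29 are chosen — 13 such pairs.
The remaining 6 elements (those with no distinct partner in range) can never complete a 32-sum, so the worst case takes all of them and one from each pair: 6 + 13 = 19.
The 20th integer has to be the second member of some pair, so 19 + 1 = 20.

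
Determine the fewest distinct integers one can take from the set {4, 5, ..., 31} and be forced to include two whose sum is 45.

A set avoiding the sum 45 can contain at most one of each pair {x, 45−x}, plus the 10 elements whose complement lies outside the range.
The integers 4, …, 22 (19 of them) are such a set: any two sum to at least 4+5 = 9 and at most 21+22 = 43 < 45.
Any 20th integer completes one of the 9 pairs, so 20 choices force a sum of 45.

20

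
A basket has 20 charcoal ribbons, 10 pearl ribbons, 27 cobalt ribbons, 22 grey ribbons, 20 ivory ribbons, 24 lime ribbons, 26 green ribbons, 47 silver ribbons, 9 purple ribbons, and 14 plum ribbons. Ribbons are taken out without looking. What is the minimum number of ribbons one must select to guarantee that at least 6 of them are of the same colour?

51

The 10 colours are the holes; the ribbons drawn are the pigeons.
To avoid 6 of any one colour, the worst case takes at most 5 of each colour.
That gives 5 + 5 + 5 + 5 + 5 + 5 + 5 + 5 + 5 + 5 = 50 ribbons with no colour reaching 6.
The next ribbon forces some colour to 6, so 50 + 1 = 51.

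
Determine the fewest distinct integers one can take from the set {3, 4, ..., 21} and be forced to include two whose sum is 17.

14

Group the elements by complementary pair {x, 17−x}: {3,14}, {4,13}, {5,12}, …, giving 6 two-element pairs and 7 integers whose partner 17−x falls outside [3,21].
By the pigeonhole principle, treating each of those 13 groups as a pigeonhole, one can pick one integer per group — 13 integers — with no two summing to 17.
The 14th integer lands in an occupied pair, forcing a sum of 17.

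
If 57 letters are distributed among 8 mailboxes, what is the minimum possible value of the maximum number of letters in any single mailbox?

Pigeonhole: the 8 mailboxes are the holes and the 57 letters are the pigeons.
If every mailbox held at most 7 letters, the total would be at most 8 × 7 = 56, which is less than 57.
So some mailbox holds at least ⌈57/8⌉ = 8 letters.

8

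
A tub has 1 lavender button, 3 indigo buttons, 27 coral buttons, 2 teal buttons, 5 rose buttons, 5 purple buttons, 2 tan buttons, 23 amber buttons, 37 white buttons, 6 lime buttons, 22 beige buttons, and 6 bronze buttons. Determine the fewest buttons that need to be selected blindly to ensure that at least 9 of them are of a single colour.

An adversary could hand out at most 8 buttons per colour (8 colours run out sooner): 1 + 3 + 8 + 2 + 5 + 5 + 2 + 8 + 8 + 6 + 8 + 6 = 62 buttons and still no colour has 9.
Pigeonhole: one more button lands in a colour already at 8, so 63 draws are enough and 62 are not.

63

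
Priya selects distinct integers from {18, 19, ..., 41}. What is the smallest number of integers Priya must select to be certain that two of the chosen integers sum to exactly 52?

A set avoiding the sum 52 can contain at most one of each pair {x, 52−x}, plus the 8 elements whose complement lies outside the range or equal to its own complement.
The integers 26, …, 41 (16 of them) are such a set: any two sum to at least 26+27 = 53 > 52.
Any 17th integer completes one of the 8 pairs, so 17 choices force a sum of 52.

17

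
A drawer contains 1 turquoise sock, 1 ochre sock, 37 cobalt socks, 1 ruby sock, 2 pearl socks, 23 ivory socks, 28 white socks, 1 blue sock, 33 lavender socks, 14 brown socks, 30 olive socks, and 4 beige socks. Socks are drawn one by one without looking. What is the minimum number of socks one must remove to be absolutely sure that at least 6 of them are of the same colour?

Put each drawn sock into a box by colour. The largest draw with every box below 6 takes min(count, 5) from each colour; colours with fewer than 5 contribute all they have.
Σ min(cᵢ, 5) = 1 + 1 + 5 + 1 + 2 + 5 + 5 + 1 + 5 + 5 + 5 + 4 = 40.
Draw number 40 + 1 = 41 must push one box to 6.

41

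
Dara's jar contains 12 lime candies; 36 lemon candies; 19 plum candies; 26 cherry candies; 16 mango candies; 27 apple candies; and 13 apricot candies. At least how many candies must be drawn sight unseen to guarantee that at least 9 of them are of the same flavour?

57

Put each drawn candy into a box by flavour. The largest draw with every box below 9 takes min(count, 8) from each flavour.
Σ min(cᵢ, 8) = 8 + 8 + 8 + 8 + 8 + 8 + 8 = 56.
Draw number 56 + 1 = 57 must push one box to 9.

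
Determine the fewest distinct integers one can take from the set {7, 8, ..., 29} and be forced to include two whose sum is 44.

17

Group the elements by complementary pair {x, 44−x}: {15,29}, {16,28}, {17,27}, …, giving 7 two-element pairs, the single value 22 (it cannot pair with itself since the integers are distinct), and 8 integers whose partner 44−x falls outside [7,29].
By the pigeonhole principle, treating each of those 16 groups as a pigeonhole, one can pick one integer per group — 16 integers — with no two summing to 44.
The 17th integer lands in an occupied pair, forcing a sum of 44.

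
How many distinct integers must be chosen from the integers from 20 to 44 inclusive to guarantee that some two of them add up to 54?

19

Group the elements by complementary pair {x, 54−x}: {20,34}, {21,33}, {22,32}, …, giving 7 two-element pairs; the single value 27 (it cannot pair with itself since the integers are distinct); and 10 integers whose partner 54−x falls outside [20,44].
Treating each of those 18 groups as a pigeonhole, one can pick one integer per group — 18 integers — with no two summing to 54.
The 19th integer lands in an occupied pair, forcing a sum of 54.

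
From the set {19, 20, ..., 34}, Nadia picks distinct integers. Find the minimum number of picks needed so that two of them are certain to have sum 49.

11

Two chosen integers sum to 49 exactly when both halves of some pair {x, 49−x} with 19 ≤ x ≤ 49−x ≤ 30 are chosen — 6 such pairs.
The remaining 4 elements (those with no distinct partner in range) can never complete a 49-sum, so the worst case takes all of them and one from each pair: 4 + 6 = 10.
By pigeonhole, the 11th integer has to be the second member of some pair, so 10 + 1 = 11.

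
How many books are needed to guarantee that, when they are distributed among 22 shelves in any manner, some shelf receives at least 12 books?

With 242 books one could put exactly 11 in each of the 22 shelves, and no shelf would reach 12.
One more book must land in a shelf that already has 11, giving it 12.
So 22 × 11 + 1 = 243 books are required.

243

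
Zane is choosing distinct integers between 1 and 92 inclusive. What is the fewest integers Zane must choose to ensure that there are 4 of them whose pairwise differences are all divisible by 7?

Integers whose pairwise differences are multiples of 7 are exactly those sharing a remainder mod 7. The 7 residue classes mod 7 are the pigeonholes.
With 21 integers one could put 3 in each residue class and have no class reach 4.
The 22nd integer pushes some class to 4, so 7·3 + 1 = 22.

22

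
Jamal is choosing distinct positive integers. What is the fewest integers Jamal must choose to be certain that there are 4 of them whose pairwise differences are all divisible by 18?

55

Integers whose pairwise differences are multiples of 18 are exactly those sharing a remainder mod 18. The 18 residue classes mod 18 are the pigeonholes.
With 54 integers one could put 3 in each residue class and have no class reach 4.
The 55th integer pushes some class to 4, so 18·3 + 1 = 55.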